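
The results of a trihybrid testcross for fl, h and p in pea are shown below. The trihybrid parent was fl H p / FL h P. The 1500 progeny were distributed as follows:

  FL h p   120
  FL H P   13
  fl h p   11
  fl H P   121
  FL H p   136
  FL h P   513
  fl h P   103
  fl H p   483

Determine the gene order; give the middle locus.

The two rarest classes, fl h p and FL H P, are the double crossovers. Comparing them with the parentals, only the h allele has switched, so h is the middle locus and the order is p – h – fl.

h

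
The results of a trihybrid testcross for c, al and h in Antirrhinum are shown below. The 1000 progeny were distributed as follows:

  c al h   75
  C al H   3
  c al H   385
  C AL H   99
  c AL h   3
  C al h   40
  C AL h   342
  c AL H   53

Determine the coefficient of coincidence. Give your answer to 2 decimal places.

The two most frequent reciprocal classes, C AL h and c al H, are the parental types, so the F1 was C AL h / c al H.
The two rarest classes, c AL h and C al H, are the double crossovers. Comparing them with the parentals, only the c allele has switched, so c is the middle locus and the order is al – c – h.
al–c: (93 + 6)/1000 = 0.0990; c–h: (174 + 6)/1000 = 0.1800.
Expected DCO frequency = 0.0990 × 0.1800 ≈ 0.01782; observed = 6/1000 ≈ 0.00600.
Coefficient of coincidence = 0.00600/0.01782 ≈ 0.34.

0.34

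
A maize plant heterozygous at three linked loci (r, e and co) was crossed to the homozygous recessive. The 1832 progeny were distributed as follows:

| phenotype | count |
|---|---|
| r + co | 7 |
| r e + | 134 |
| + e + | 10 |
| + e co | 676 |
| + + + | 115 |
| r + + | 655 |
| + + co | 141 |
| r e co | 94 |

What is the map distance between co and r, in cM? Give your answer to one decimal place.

12.3 cM

The two most frequent reciprocal classes, r + + and + e co, are the parental types, so the F1 was r + + / + e co.
The two rarest classes, r + co and + e +, are the double crossovers. Comparing them with the parentals, only the co allele has switched, so co is the middle locus and the order is e – co – r.
Crossovers in the co–r interval produce the single-crossover classes + + + and r e co (115 + 94 = 209) plus the double crossovers (17).
RF(co–r) = (209 + 17) / 1832 = 226/1832 = 0.1234 → 12.3 cM.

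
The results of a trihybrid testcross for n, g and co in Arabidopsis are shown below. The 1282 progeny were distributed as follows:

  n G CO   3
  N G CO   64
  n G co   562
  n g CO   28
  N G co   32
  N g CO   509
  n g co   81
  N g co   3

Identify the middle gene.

The two most frequent reciprocal classes, N g CO and n G co, are the parental types, so the F1 was N g CO / n G co.
The two rarest classes, N g co and n G CO, are the double crossovers. Comparing them with the parentals, only the co allele has switched, so co is the middle locus and the order is n – co – g.

co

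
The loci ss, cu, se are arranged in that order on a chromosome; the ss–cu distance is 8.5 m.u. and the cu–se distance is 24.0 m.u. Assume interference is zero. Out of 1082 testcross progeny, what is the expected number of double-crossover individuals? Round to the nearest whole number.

22

Map distances give recombination frequencies of 0.085 and 0.240 for the two intervals.
With no interference, expected double-crossover frequency = 0.085 × 0.240 = 0.02040.
Expected number = 0.02040 × 1082 = 22.07 ≈ 22.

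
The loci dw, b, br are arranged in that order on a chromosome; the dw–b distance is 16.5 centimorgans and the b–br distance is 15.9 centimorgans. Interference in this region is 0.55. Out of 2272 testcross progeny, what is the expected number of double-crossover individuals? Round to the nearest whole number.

Map distances give recombination frequencies of 0.165 and 0.159 for the two intervals.
With interference 0.55 (so coincidence = 0.45), expected double-crossover frequency = 0.165 × 0.159 × 0.45 = 0.01181.
Expected number = 0.01181 × 2272 = 26.82 ≈ 27.

27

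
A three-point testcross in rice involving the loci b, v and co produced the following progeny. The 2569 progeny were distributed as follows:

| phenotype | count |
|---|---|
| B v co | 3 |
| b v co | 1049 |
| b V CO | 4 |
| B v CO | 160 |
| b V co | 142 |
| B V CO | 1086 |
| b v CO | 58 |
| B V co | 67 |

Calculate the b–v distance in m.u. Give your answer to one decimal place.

12.0 m.u.

The two most frequent reciprocal classes, B V CO and b v co, are the parental types, so the F1 was B V CO / b v co.
The two rarest classes, b V CO and B v co, are the double crossovers. Comparing them with the parentals, only the b allele has switched, so b is the middle locus and the order is co – b – v.
Crossovers in the b–v interval produce the single-crossover classes B v CO and b V co (160 + 142 = 302) plus the double crossovers (7).
RF(b–v) = (302 + 7) / 2569 = 309/2569 = 0.1203 → 12.0 m.u.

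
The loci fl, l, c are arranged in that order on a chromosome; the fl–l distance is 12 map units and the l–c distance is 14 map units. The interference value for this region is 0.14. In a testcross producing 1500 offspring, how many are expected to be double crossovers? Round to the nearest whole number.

Map distances give recombination frequencies of 0.120 and 0.140 for the two intervals.
With interference 0.14 (so coincidence = 0.86), expected double-crossover frequency = 0.120 × 0.140 × 0.86 = 0.01445.
Expected number = 0.01445 × 1500 = 21.67 ≈ 22.

22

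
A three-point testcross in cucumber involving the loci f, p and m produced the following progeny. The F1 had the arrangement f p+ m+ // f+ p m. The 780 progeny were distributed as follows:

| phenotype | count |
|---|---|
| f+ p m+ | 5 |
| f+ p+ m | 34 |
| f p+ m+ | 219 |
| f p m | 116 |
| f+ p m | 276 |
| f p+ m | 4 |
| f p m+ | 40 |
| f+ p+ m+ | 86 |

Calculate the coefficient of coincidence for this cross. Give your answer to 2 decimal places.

0.40

The two rarest classes, f p+ m and f+ p m+, are the double crossovers. Comparing them with the parentals, only the m allele has switched, so m is the middle locus and the order is p – m – f.
p–m: (74 + 9)/780 = 0.1064; m–f: (202 + 9)/780 = 0.2705.
Expected DCO frequency = 0.1064 × 0.2705 ≈ 0.02878; observed = 9/780 ≈ 0.01154.
Coefficient of coincidence = 0.01154/0.02878 ≈ 0.40.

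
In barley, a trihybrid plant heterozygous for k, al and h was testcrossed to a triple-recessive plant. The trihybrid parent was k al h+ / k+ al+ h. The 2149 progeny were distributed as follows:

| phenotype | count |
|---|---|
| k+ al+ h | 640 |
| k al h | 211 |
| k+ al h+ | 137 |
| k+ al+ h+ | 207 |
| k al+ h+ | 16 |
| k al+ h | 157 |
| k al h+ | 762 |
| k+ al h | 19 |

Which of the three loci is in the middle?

The two rarest classes, k al+ h+ and k+ al h, are the double crossovers. Comparing them with the parentals, only the al allele has switched, so al is the middle locus and the order is k – al – h.

al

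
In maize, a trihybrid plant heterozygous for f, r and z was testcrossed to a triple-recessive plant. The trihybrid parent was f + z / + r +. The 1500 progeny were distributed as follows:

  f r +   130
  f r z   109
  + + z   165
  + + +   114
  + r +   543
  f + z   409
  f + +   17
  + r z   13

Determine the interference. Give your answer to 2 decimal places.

The two rarest classes, f + + and + r z, are the double crossovers. Comparing them with the parentals, only the z allele has switched, so z is the middle locus and the order is r – z – f.
r–z: (223 + 30)/1500 = 0.1687; z–f: (295 + 30)/1500 = 0.2167.
Expected DCO frequency = 0.1687 × 0.2167 ≈ 0.03656; observed = 30/1500 ≈ 0.02000.
Coefficient of coincidence = 0.02000/0.03656 ≈ 0.55; interference = 1 − 0.55 = 0.45.

0.45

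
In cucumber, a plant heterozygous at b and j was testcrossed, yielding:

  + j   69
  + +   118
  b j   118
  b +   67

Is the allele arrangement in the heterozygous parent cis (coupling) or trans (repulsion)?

The two most frequent classes are + + (118) and b j (118); these are the parental (non-recombinant) types.
So the F1 carried + + on one chromosome and b j on the other — the recessive alleles are on the same chromosome (cis / coupling).

cis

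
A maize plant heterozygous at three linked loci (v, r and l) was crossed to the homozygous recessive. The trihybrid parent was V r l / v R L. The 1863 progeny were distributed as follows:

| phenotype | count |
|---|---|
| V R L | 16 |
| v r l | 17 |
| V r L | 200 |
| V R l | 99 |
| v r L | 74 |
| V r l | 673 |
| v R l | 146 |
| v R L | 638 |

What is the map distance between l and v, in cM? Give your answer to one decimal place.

The two rarest classes, v r l and V R L, are the double crossovers. Comparing them with the parentals, only the v allele has switched, so v is the middle locus and the order is l – v – r.
Crossovers in the l–v interval produce the single-crossover classes V r L and v R l (200 + 146 = 346) plus the double crossovers (33).
RF(l–v) = (346 + 33) / 1863 = 379/1863 = 0.2034 → 20.3 cM.

20.3 cM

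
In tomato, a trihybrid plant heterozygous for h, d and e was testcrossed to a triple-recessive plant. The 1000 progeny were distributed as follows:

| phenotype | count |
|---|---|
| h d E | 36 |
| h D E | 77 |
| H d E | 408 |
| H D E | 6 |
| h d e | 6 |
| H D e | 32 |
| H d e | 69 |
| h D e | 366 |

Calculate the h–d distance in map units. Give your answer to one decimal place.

8.0 map units

The two most frequent reciprocal classes, H d E and h D e, are the parental types, so the F1 was H d E / h D e.
The two rarest classes, H D E and h d e, are the double crossovers. Comparing them with the parentals, only the d allele has switched, so d is the middle locus and the order is h – d – e.
Crossovers in the h–d interval produce the single-crossover classes h d E and H D e (36 + 32 = 68) plus the double crossovers (12).
RF(h–d) = (68 + 12) / 1000 = 80/1000 = 0.0800 → 8.0 map units.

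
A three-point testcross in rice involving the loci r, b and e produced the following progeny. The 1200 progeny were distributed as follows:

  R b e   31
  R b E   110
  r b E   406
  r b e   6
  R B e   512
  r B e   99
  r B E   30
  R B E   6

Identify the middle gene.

The two most frequent reciprocal classes, R B e and r b E, are the parental types, so the F1 was R B e / r b E.
The two rarest classes, R B E and r b e, are the double crossovers. Comparing them with the parentals, only the e allele has switched, so e is the middle locus and the order is r – e – b.

e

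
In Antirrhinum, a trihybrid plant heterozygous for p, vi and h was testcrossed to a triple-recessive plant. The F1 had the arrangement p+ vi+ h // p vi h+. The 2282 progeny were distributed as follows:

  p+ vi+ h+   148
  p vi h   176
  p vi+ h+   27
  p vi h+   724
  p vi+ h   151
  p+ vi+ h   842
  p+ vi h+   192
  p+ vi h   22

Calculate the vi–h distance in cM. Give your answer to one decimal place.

The two rarest classes, p+ vi h and p vi+ h+, are the double crossovers. Comparing them with the parentals, only the vi allele has switched, so vi is the middle locus and the order is h – vi – p.
Crossovers in the h–vi interval produce the single-crossover classes p+ vi+ h+ and p vi h (148 + 176 = 324) plus the double crossovers (49).
RF(h–vi) = (324 + 49) / 2282 = 373/2282 = 0.1635 → 16.3 cM.

16.3 cM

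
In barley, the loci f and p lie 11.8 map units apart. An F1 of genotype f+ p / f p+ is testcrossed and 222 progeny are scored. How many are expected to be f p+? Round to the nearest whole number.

98

A map distance of 11.8 map units corresponds to a recombination frequency of 0.118.
The F1 is f+ p / f p+, so f p+ is a parental gamete class with expected frequency (1 − r)/2 = 0.882/2 = 0.4410.
Expected number = 0.4410 × 222 = 97.90 ≈ 98.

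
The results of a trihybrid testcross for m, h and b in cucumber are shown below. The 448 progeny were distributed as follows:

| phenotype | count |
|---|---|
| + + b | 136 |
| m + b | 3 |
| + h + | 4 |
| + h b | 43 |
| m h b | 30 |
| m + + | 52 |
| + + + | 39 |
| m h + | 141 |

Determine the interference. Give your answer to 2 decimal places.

0.60

The two most frequent reciprocal classes, + + b and m h +, are the parental types, so the F1 was + + b / m h +.
The two rarest classes, m + b and + h +, are the double crossovers. Comparing them with the parentals, only the m allele has switched, so m is the middle locus and the order is h – m – b.
h–m: (95 + 7)/448 = 0.2277; m–b: (69 + 7)/448 = 0.1696.
Expected DCO frequency = 0.2277 × 0.1696 ≈ 0.03862; observed = 7/448 ≈ 0.01562.
Coefficient of coincidence = 0.01562/0.03862 ≈ 0.40; interference = 1 − 0.40 = 0.60.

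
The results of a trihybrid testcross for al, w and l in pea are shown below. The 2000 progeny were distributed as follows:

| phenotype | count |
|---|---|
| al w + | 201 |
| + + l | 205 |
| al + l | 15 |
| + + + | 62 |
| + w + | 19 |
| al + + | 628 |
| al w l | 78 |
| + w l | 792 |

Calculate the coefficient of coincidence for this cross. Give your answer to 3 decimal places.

0.888

The two most frequent reciprocal classes, + w l and al + +, are the parental types, so the F1 was + w l / al + +.
The two rarest classes, + w + and al + l, are the double crossovers. Comparing them with the parentals, only the l allele has switched, so l is the middle locus and the order is al – l – w.
al–l: (140 + 34)/2000 = 0.0870; l–w: (406 + 34)/2000 = 0.2200.
Expected DCO frequency = 0.0870 × 0.2200 ≈ 0.01914; observed = 34/2000 ≈ 0.01700.
Coefficient of coincidence = 0.01700/0.01914 ≈ 0.888.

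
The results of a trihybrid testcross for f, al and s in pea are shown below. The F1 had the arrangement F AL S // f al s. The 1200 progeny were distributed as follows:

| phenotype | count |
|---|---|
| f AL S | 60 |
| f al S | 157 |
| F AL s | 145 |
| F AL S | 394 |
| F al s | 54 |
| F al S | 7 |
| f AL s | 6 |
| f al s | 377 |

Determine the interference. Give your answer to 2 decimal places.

0.61

The two rarest classes, F al S and f AL s, are the double crossovers. Comparing them with the parentals, only the al allele has switched, so al is the middle locus and the order is s – al – f.
s–al: (302 + 13)/1200 = 0.2625; al–f: (114 + 13)/1200 = 0.1058.
Expected DCO frequency = 0.2625 × 0.1058 ≈ 0.02777; observed = 13/1200 ≈ 0.01083.
Coefficient of coincidence = 0.01083/0.02777 ≈ 0.39; interference = 1 − 0.39 = 0.61.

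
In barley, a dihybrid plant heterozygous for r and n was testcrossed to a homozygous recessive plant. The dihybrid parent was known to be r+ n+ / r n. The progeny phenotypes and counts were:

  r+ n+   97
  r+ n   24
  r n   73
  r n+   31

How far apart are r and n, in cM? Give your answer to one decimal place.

24.4 cM

The recombinant classes are r+ n and r n+: 24 + 31 = 55.
Recombination frequency = 55/225 = 0.2444 ≈ 24.4%, i.e. 24.4 cM.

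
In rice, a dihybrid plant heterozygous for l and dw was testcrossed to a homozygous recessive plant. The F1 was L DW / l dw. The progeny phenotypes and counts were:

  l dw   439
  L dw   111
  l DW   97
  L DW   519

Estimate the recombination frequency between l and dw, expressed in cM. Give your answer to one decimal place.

17.8 cM

The recombinant classes are L dw and l DW: 111 + 97 = 208.
Recombination frequency = 208/1166 = 0.1784 ≈ 17.8%, i.e. 17.8 cM.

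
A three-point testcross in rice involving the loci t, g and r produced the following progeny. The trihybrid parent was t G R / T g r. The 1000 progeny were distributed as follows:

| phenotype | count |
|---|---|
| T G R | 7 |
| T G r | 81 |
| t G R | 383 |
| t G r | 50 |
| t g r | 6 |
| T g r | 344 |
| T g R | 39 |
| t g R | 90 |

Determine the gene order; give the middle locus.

t

The two rarest classes, T G R and t g r, are the double crossovers. Comparing them with the parentals, only the t allele has switched, so t is the middle locus and the order is r – t – g.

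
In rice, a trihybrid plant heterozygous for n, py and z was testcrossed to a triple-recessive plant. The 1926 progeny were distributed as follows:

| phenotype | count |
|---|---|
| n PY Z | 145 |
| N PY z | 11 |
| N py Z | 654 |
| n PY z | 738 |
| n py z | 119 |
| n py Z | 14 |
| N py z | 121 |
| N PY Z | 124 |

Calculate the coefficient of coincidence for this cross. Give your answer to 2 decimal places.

0.62

The two most frequent reciprocal classes, n PY z and N py Z, are the parental types, so the F1 was n PY z / N py Z.
The two rarest classes, N PY z and n py Z, are the double crossovers. Comparing them with the parentals, only the n allele has switched, so n is the middle locus and the order is py – n – z.
py–n: (243 + 25)/1926 = 0.1391; n–z: (266 + 25)/1926 = 0.1511.
Expected DCO frequency = 0.1391 × 0.1511 ≈ 0.02102; observed = 25/1926 ≈ 0.01298.
Coefficient of coincidence = 0.01298/0.02102 ≈ 0.62.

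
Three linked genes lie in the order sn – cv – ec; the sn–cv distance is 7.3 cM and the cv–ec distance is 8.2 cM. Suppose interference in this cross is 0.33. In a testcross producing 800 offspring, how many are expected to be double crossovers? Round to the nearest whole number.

Map distances give recombination frequencies of 0.073 and 0.082 for the two intervals.
With interference 0.33 (so coincidence = 0.67), expected double-crossover frequency = 0.073 × 0.082 × 0.67 = 0.00401.
Expected number = 0.00401 × 800 = 3.21 ≈ 3.

3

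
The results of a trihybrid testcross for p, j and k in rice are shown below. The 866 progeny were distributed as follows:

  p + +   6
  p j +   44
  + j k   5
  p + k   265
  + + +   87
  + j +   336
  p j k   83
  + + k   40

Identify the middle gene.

The two most frequent reciprocal classes, + j + and p + k, are the parental types, so the F1 was + j + / p + k.
The two rarest classes, + j k and p + +, are the double crossovers. Comparing them with the parentals, only the k allele has switched, so k is the middle locus and the order is p – k – j.

k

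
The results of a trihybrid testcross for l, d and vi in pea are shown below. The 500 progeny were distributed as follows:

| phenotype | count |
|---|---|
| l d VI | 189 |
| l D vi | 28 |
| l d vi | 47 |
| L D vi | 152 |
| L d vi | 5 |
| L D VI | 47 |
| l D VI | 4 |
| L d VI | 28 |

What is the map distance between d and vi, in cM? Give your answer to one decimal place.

20.6 cM

The two most frequent reciprocal classes, L D vi and l d VI, are the parental types, so the F1 was L D vi / l d VI.
The two rarest classes, L d vi and l D VI, are the double crossovers. Comparing them with the parentals, only the d allele has switched, so d is the middle locus and the order is l – d – vi.
Crossovers in the d–vi interval produce the single-crossover classes L D VI and l d vi (47 + 47 = 94) plus the double crossovers (9).
RF(d–vi) = (94 + 9) / 500 = 103/500 = 0.2060 → 20.6 cM.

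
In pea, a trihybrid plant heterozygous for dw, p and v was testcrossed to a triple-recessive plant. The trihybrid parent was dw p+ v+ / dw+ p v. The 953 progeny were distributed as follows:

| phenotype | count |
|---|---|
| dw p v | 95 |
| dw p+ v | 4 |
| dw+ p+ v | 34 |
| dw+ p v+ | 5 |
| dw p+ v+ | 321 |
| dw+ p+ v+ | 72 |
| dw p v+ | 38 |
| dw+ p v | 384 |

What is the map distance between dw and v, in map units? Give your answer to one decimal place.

The two rarest classes, dw p+ v and dw+ p v+, are the double crossovers. Comparing them with the parentals, only the v allele has switched, so v is the middle locus and the order is dw – v – p.
Crossovers in the dw–v interval produce the single-crossover classes dw+ p+ v+ and dw p v (72 + 95 = 167) plus the double crossovers (9).
RF(dw–v) = (167 + 9) / 953 = 176/953 = 0.1847 → 18.5 map units.

18.5 map units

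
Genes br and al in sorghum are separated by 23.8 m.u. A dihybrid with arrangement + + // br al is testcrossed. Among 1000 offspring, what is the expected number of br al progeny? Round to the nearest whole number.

A map distance of 23.8 m.u. corresponds to a recombination frequency of 0.238.
The F1 is + + / br al, so br al is a parental gamete class with expected frequency (1 − r)/2 = 0.762/2 = 0.3810.
Expected number = 0.3810 × 1000 = 381.00 ≈ 381.

381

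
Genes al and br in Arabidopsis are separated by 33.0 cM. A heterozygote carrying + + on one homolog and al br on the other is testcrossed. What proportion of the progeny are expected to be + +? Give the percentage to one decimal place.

33.5%

A map distance of 33.0 cM corresponds to a recombination frequency of 0.330.
The F1 is + + / al br, so + + is a parental gamete class with expected frequency (1 − r)/2 = 0.670/2 = 0.3350.
That is 0.3350 = 33.5% of the progeny.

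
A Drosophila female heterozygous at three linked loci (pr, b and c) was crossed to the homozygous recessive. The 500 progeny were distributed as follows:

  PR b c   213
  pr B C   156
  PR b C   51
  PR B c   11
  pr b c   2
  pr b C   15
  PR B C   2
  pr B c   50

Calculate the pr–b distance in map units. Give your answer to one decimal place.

The two most frequent reciprocal classes, PR b c and pr B C, are the parental types, so the F1 was PR b c / pr B C.
The two rarest classes, pr b c and PR B C, are the double crossovers. Comparing them with the parentals, only the pr allele has switched, so pr is the middle locus and the order is b – pr – c.
Crossovers in the b–pr interval produce the single-crossover classes PR B c and pr b C (11 + 15 = 26) plus the double crossovers (4).
RF(b–pr) = (26 + 4) / 500 = 30/500 = 0.0600 → 6.0 map units.

6.0 map units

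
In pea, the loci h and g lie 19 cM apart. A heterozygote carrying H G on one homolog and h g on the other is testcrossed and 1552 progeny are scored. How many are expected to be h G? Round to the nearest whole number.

A map distance of 19 cM corresponds to a recombination frequency of 0.190.
The F1 is H G / h g, so h G is a recombinant gamete class with expected frequency r/2 = 0.190/2 = 0.0950.
Expected number = 0.0950 × 1552 = 147.44 ≈ 147.

147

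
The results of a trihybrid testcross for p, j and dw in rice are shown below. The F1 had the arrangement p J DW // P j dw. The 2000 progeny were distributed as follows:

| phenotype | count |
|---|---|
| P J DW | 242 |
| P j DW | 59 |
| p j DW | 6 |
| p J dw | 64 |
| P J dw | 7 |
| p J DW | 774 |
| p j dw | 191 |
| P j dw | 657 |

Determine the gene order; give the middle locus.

The two rarest classes, p j DW and P J dw, are the double crossovers. Comparing them with the parentals, only the j allele has switched, so j is the middle locus and the order is dw – j – p.

j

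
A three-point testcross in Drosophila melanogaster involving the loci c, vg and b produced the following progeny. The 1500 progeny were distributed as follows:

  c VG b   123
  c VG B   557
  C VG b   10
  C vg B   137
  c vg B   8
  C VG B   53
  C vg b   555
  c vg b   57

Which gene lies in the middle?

The two most frequent reciprocal classes, C vg b and c VG B, are the parental types, so the F1 was C vg b / c VG B.
The two rarest classes, C VG b and c vg B, are the double crossovers. Comparing them with the parentals, only the vg allele has switched, so vg is the middle locus and the order is b – vg – c.

vg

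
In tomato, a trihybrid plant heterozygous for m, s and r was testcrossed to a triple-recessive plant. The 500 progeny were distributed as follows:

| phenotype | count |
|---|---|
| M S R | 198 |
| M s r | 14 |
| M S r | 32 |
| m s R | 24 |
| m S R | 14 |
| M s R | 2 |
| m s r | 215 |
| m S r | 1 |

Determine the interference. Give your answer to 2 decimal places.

The two most frequent reciprocal classes, m s r and M S R, are the parental types, so the F1 was m s r / M S R.
The two rarest classes, m S r and M s R, are the double crossovers. Comparing them with the parentals, only the s allele has switched, so s is the middle locus and the order is m – s – r.
m–s: (28 + 3)/500 = 0.0620; s–r: (56 + 3)/500 = 0.1180.
Expected DCO frequency = 0.0620 × 0.1180 ≈ 0.00732; observed = 3/500 ≈ 0.00600.
Coefficient of coincidence = 0.00600/0.00732 ≈ 0.82; interference = 1 − 0.82 = 0.18.

0.18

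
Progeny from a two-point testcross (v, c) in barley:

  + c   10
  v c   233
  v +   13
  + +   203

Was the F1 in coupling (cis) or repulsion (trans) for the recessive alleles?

cis

The two most frequent classes are + + (203) and v c (233); these are the parental (non-recombinant) types.
So the F1 carried + + on one chromosome and v c on the other — the recessive alleles are on the same chromosome (cis / coupling).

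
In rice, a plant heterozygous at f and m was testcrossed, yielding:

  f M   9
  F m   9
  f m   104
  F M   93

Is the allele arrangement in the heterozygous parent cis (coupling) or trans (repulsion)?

The two most frequent classes are F M (93) and f m (104); these are the parental (non-recombinant) types.
So the F1 carried F M on one chromosome and f m on the other — the recessive alleles are on the same chromosome (cis / coupling).

cis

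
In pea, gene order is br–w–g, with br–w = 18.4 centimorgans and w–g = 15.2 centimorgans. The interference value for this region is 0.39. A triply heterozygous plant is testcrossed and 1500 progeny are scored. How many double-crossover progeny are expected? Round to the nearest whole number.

Map distances give recombination frequencies of 0.184 and 0.152 for the two intervals.
With interference 0.39 (so coincidence = 0.61), expected double-crossover frequency = 0.184 × 0.152 × 0.61 = 0.01706.
Expected number = 0.01706 × 1500 = 25.59 ≈ 26.

26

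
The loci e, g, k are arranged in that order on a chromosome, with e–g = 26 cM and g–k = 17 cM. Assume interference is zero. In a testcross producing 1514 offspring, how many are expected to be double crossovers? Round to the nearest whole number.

Map distances give recombination frequencies of 0.260 and 0.170 for the two intervals.
With no interference, expected double-crossover frequency = 0.260 × 0.170 = 0.04420.
Expected number = 0.04420 × 1514 = 66.92 ≈ 67.

67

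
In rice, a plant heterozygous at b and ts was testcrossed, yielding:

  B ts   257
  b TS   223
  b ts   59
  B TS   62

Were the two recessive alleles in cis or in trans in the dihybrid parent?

The two most frequent classes are B ts (257) and b TS (223); these are the parental (non-recombinant) types.
So the F1 carried B ts on one chromosome and b TS on the other — the recessive alleles are on opposite chromosomes (trans / repulsion).

trans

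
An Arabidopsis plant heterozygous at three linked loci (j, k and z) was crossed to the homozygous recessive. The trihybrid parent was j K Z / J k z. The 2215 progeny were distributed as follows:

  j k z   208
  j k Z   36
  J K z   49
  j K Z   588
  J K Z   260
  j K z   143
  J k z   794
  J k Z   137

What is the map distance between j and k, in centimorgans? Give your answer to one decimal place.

25.0 centimorgans

The two rarest classes, j k Z and J K z, are the double crossovers. Comparing them with the parentals, only the k allele has switched, so k is the middle locus and the order is j – k – z.
Crossovers in the j–k interval produce the single-crossover classes J K Z and j k z (260 + 208 = 468) plus the double crossovers (85).
RF(j–k) = (468 + 85) / 2215 = 553/2215 = 0.2497 → 25.0 centimorgans.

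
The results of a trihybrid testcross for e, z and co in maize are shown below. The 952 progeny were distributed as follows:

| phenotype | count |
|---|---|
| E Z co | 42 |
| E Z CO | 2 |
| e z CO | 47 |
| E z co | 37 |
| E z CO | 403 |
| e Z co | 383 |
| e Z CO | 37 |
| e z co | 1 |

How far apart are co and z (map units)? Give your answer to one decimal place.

The two most frequent reciprocal classes, E z CO and e Z co, are the parental types, so the F1 was E z CO / e Z co.
The two rarest classes, E Z CO and e z co, are the double crossovers. Comparing them with the parentals, only the z allele has switched, so z is the middle locus and the order is co – z – e.
Crossovers in the co–z interval produce the single-crossover classes E z co and e Z CO (37 + 37 = 74) plus the double crossovers (3).
RF(co–z) = (74 + 3) / 952 = 77/952 = 0.0809 → 8.1 map units.

8.1 map units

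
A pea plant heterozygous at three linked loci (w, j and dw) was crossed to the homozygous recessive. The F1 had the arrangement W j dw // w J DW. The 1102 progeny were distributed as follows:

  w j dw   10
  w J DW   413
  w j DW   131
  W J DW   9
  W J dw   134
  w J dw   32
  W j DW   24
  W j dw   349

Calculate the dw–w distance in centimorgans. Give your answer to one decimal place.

The two rarest classes, w j dw and W J DW, are the double crossovers. Comparing them with the parentals, only the w allele has switched, so w is the middle locus and the order is dw – w – j.
Crossovers in the dw–w interval produce the single-crossover classes W j DW and w J dw (24 + 32 = 56) plus the double crossovers (19).
RF(dw–w) = (56 + 19) / 1102 = 75/1102 = 0.0681 → 6.8 centimorgans.

6.8 centimorgans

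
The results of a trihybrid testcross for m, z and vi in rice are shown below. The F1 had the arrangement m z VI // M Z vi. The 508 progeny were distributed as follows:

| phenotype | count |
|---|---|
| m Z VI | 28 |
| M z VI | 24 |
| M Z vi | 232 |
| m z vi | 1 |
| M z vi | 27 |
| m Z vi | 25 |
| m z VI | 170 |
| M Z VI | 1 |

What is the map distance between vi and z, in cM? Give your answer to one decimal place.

The two rarest classes, m z vi and M Z VI, are the double crossovers. Comparing them with the parentals, only the vi allele has switched, so vi is the middle locus and the order is z – vi – m.
Crossovers in the z–vi interval produce the single-crossover classes m Z VI and M z vi (28 + 27 = 55) plus the double crossovers (2).
RF(z–vi) = (55 + 2) / 508 = 57/508 = 0.1122 → 11.2 cM.

11.2 cM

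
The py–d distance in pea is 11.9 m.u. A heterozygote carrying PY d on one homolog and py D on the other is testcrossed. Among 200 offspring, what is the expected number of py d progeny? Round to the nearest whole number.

A map distance of 11.9 m.u. corresponds to a recombination frequency of 0.119.
The F1 is PY d / py D, so py d is a recombinant gamete class with expected frequency r/2 = 0.119/2 = 0.0595.
Expected number = 0.0595 × 200 = 11.90 ≈ 12.

12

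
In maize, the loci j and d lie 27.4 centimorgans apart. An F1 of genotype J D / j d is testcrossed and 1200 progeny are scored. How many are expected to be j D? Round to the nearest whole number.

164

A map distance of 27.4 centimorgans corresponds to a recombination frequency of 0.274.
The F1 is J D / j d, so j D is a recombinant gamete class with expected frequency r/2 = 0.274/2 = 0.1370.
Expected number = 0.1370 × 1200 = 164.40 ≈ 164.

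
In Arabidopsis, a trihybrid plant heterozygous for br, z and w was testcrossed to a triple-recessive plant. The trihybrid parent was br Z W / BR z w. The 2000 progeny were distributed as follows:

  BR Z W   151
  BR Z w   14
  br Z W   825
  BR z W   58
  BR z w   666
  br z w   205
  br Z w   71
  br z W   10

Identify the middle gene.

The two rarest classes, br z W and BR Z w, are the double crossovers. Comparing them with the parentals, only the z allele has switched, so z is the middle locus and the order is br – z – w.

z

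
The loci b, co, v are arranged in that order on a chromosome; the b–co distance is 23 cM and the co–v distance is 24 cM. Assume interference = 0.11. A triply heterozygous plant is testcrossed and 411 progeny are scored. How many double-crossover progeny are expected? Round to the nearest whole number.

20

Map distances give recombination frequencies of 0.230 and 0.240 for the two intervals.
With interference 0.11 (so coincidence = 0.89), expected double-crossover frequency = 0.230 × 0.240 × 0.89 = 0.04913.
Expected number = 0.04913 × 411 = 20.19 ≈ 20.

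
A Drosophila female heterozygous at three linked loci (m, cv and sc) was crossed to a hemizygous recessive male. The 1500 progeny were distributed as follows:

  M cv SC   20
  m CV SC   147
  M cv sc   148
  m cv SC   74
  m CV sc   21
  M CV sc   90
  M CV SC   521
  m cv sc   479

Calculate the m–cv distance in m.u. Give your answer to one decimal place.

22.4 m.u.

The two most frequent reciprocal classes, m cv sc and M CV SC, are the parental types, so the F1 was m cv sc / M CV SC.
The two rarest classes, m CV sc and M cv SC, are the double crossovers. Comparing them with the parentals, only the cv allele has switched, so cv is the middle locus and the order is sc – cv – m.
Crossovers in the cv–m interval produce the single-crossover classes M cv sc and m CV SC (148 + 147 = 295) plus the double crossovers (41).
RF(cv–m) = (295 + 41) / 1500 = 336/1500 = 0.2240 → 22.4 m.u.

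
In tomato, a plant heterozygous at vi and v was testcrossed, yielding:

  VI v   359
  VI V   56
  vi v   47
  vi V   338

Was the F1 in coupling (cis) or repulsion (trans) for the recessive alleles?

trans

The two most frequent classes are VI v (359) and vi V (338); these are the parental (non-recombinant) types.
So the F1 carried VI v on one chromosome and vi V on the other — the recessive alleles are on opposite chromosomes (trans / repulsion).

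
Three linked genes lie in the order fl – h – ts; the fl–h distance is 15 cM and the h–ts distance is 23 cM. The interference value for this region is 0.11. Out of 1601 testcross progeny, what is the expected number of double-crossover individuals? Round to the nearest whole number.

49

Map distances give recombination frequencies of 0.150 and 0.230 for the two intervals.
With interference 0.11 (so coincidence = 0.89), expected double-crossover frequency = 0.150 × 0.230 × 0.89 = 0.03071.
Expected number = 0.03071 × 1601 = 49.16 ≈ 49.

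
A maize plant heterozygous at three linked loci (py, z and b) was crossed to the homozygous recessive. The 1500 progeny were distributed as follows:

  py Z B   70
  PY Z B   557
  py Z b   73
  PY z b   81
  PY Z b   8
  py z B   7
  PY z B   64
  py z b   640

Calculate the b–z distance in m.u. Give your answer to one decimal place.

The two most frequent reciprocal classes, py z b and PY Z B, are the parental types, so the F1 was py z b / PY Z B.
The two rarest classes, py z B and PY Z b, are the double crossovers. Comparing them with the parentals, only the b allele has switched, so b is the middle locus and the order is z – b – py.
Crossovers in the z–b interval produce the single-crossover classes py Z b and PY z B (73 + 64 = 137) plus the double crossovers (15).
RF(z–b) = (137 + 15) / 1500 = 152/1500 = 0.1013 → 10.1 m.u.

10.1 m.u.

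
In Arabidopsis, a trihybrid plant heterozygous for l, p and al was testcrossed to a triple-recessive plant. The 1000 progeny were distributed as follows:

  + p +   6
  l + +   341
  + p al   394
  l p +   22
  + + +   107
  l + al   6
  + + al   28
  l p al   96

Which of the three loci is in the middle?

The two most frequent reciprocal classes, + p al and l + +, are the parental types, so the F1 was + p al / l + +.
The two rarest classes, + p + and l + al, are the double crossovers. Comparing them with the parentals, only the al allele has switched, so al is the middle locus and the order is l – al – p.

al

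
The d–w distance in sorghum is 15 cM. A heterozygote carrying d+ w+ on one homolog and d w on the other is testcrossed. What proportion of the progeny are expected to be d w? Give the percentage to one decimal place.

42.5%

A map distance of 15 cM corresponds to a recombination frequency of 0.150.
The F1 is d+ w+ / d w, so d w is a parental gamete class with expected frequency (1 − r)/2 = 0.850/2 = 0.4250.
That is 0.4250 = 42.5% of the progeny.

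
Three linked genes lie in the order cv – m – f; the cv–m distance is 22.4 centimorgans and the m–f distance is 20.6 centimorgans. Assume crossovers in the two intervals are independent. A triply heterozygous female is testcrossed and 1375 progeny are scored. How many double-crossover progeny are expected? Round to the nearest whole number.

63

Map distances give recombination frequencies of 0.224 and 0.206 for the two intervals.
With no interference, expected double-crossover frequency = 0.224 × 0.206 = 0.04614.
Expected number = 0.04614 × 1375 = 63.45 ≈ 63.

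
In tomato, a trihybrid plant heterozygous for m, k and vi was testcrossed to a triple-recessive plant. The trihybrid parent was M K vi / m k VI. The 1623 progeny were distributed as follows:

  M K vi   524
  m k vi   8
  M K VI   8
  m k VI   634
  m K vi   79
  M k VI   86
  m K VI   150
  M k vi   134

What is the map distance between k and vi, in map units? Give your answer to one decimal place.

The two rarest classes, M K VI and m k vi, are the double crossovers. Comparing them with the parentals, only the vi allele has switched, so vi is the middle locus and the order is k – vi – m.
Crossovers in the k–vi interval produce the single-crossover classes M k vi and m K VI (134 + 150 = 284) plus the double crossovers (16).
RF(k–vi) = (284 + 16) / 1623 = 300/1623 = 0.1848 → 18.5 map units.

18.5 map units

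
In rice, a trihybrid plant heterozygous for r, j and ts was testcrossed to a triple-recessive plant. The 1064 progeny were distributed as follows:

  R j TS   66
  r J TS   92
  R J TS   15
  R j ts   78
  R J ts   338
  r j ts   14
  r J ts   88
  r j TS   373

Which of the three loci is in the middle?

ts

The two most frequent reciprocal classes, r j TS and R J ts, are the parental types, so the F1 was r j TS / R J ts.
The two rarest classes, r j ts and R J TS, are the double crossovers. Comparing them with the parentals, only the ts allele has switched, so ts is the middle locus and the order is j – ts – r.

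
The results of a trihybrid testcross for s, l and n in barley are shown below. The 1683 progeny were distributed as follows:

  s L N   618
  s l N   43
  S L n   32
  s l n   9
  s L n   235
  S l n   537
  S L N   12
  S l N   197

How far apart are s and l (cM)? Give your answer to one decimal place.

5.7 cM

The two most frequent reciprocal classes, s L N and S l n, are the parental types, so the F1 was s L N / S l n.
The two rarest classes, S L N and s l n, are the double crossovers. Comparing them with the parentals, only the s allele has switched, so s is the middle locus and the order is l – s – n.
Crossovers in the l–s interval produce the single-crossover classes s l N and S L n (43 + 32 = 75) plus the double crossovers (21).
RF(l–s) = (75 + 21) / 1683 = 96/1683 = 0.0570 → 5.7 cM.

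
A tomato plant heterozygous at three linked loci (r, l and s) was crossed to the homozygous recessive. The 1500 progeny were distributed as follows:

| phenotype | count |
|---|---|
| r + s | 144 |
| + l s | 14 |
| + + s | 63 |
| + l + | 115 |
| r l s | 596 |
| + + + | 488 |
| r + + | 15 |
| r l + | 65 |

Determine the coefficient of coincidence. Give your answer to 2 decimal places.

0.96

The two most frequent reciprocal classes, + + + and r l s, are the parental types, so the F1 was + + + / r l s.
The two rarest classes, r + + and + l s, are the double crossovers. Comparing them with the parentals, only the r allele has switched, so r is the middle locus and the order is l – r – s.
l–r: (259 + 29)/1500 = 0.1920; r–s: (128 + 29)/1500 = 0.1047.
Expected DCO frequency = 0.1920 × 0.1047 ≈ 0.02010; observed = 29/1500 ≈ 0.01933.
Coefficient of coincidence = 0.01933/0.02010 ≈ 0.96.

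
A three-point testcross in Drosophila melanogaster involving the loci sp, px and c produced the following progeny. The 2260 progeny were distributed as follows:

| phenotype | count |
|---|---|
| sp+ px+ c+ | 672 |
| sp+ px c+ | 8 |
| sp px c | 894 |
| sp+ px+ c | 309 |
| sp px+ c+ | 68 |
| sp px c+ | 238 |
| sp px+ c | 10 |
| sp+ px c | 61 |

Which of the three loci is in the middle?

The two most frequent reciprocal classes, sp+ px+ c+ and sp px c, are the parental types, so the F1 was sp+ px+ c+ / sp px c.
The two rarest classes, sp+ px c+ and sp px+ c, are the double crossovers. Comparing them with the parentals, only the px allele has switched, so px is the middle locus and the order is sp – px – c.

px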